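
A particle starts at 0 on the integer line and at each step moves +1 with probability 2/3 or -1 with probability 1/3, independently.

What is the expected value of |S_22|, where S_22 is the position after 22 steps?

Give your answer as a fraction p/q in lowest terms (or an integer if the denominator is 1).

Answer: 236264907934/31381059609

Derivation:
S_22 takes values m ≡ 0 (mod 2) with |m| ≤ 22; P(S_22=m) = C(22,(22+m)/2) · (2/3)^((22+m)/2) · (1/3)^((22-m)/2).
Distribution: P(S=-22)=1/31381059609, P(S=-20)=44/31381059609, P(S=-18)=308/10460353203, P(S=-16)=12320/31381059609, P(S=-14)=117040/31381059609, P(S=-12)=93632/3486784401, P(S=-10)=1591744/10460353203, P(S=-8)=7276544/10460353203, P(S=-6)=9095680/3486784401, P(S=-4)=254679040/31381059609, P(S=-2)=662165504/31381059609, P(S=0)=481574912/10460353203, P(S=2)=2648662016/31381059609, P(S=4)=4074864640/31381059609, P(S=6)=582123520/3486784401, P(S=8)=1862795264/10460353203, P(S=10)=1629945856/10460353203, P(S=12)=383516672/3486784401, P(S=14)=1917583360/31381059609, P(S=16)=807403520/31381059609, P(S=18)=80740352/10460353203, P(S=20)=46137344/31381059609, P(S=22)=4194304/31381059609
E[|S_22|] = Σ_m |m|·P(S_22=m) = 236264907934/31381059609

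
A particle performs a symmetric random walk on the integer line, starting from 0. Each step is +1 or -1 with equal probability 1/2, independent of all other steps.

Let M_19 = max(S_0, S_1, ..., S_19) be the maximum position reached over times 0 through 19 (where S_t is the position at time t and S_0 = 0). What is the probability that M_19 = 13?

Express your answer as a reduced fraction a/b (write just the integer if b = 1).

Answer: 969/524288

Derivation:
Let M_19 = max(S_0,...,S_19). Use the reflection principle: for j ≥ 1, #{paths with M_19 ≥ j} = #{S_19 ≥ j} + #{S_19 ≥ j+1}.
By reflection, #{M_19 ≥ 13} = #{S_19 ≥ 13} + #{S_19 ≥ 14} = 1160 + 191 = 1351.
#{M_19 ≥ 14} = #{S_19 ≥ 14} + #{S_19 ≥ 15} = 191 + 191 = 382.
#{M_19 = 13} = 1351 - 382 = 969.
P(M_19 = 13) = 969/524288 = 969/524288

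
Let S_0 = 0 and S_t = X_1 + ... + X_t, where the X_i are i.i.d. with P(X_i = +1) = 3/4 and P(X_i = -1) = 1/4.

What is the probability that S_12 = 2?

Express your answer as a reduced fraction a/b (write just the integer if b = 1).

To reach position 2 after 12 steps: need 7 steps of +1 and 5 steps of -1.
Number of such sequences: C(12,7) = 792
Each has probability (3/4)^7 · (1/4)^5 = 2187/16777216
P = 792 · 2187/16777216 = 216513/2097152

Answer: 216513/2097152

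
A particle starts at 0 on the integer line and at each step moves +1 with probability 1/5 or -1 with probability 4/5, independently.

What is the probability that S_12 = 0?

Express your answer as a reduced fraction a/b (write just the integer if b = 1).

Answer: 3784704/244140625

Derivation:
To be at 0 after 12 steps: need exactly 6 steps of +1 and 6 of -1.
Number of such sequences: C(12,6) = 924
Each has probability (1/5)^6 · (4/5)^6 = 4096/244140625
P = 924 · 4096/244140625 = 3784704/244140625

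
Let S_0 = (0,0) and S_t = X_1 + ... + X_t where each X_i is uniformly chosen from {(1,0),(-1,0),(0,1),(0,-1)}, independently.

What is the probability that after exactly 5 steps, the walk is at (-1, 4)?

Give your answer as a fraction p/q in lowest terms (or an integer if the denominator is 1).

Answer: 5/1024

Derivation:
Let h be the number of horizontal steps (so 5-h are vertical). To end at (-1,4) need (h-1)/2 right-steps and ((5-h)+4)/2 up-steps.
Sum over h with 1 ≤ h ≤ 1, h ≡ 1 (mod 2), 5-h ≡ 0 (mod 2):
h=1: C(5,1)·C(1,0)·C(4,4) = 5·1·1 = 5
Total favorable: 5
Total paths: 4^5 = 1024
P = 5/1024 = 5/1024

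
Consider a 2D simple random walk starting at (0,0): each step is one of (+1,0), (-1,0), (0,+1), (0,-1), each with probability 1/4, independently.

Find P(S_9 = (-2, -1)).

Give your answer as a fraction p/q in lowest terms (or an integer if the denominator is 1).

Answer: 1323/32768

Derivation:
Let h be the number of horizontal steps (so 9-h are vertical). To end at (-2,-1) need (h-2)/2 right-steps and ((9-h)-1)/2 up-steps.
Sum over h with 2 ≤ h ≤ 8, h ≡ 0 (mod 2), 9-h ≡ 1 (mod 2):
h=2: C(9,2)·C(2,0)·C(7,3) = 36·1·35 = 1260
h=4: C(9,4)·C(4,1)·C(5,2) = 126·4·10 = 5040
h=6: C(9,6)·C(6,2)·C(3,1) = 84·15·3 = 3780
h=8: C(9,8)·C(8,3)·C(1,0) = 9·56·1 = 504
Total favorable: 10584
Total paths: 4^9 = 262144
P = 10584/262144 = 1323/32768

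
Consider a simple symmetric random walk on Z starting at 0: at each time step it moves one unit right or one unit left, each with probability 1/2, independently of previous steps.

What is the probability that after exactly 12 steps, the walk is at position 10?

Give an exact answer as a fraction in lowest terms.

Answer: 3/1024

Derivation:
To reach position 10 after 12 steps: need 11 steps of +1 and 1 of -1.
Favorable paths: C(12,11) = 12
Total paths: 2^12 = 4096
P = 12/4096 = 3/1024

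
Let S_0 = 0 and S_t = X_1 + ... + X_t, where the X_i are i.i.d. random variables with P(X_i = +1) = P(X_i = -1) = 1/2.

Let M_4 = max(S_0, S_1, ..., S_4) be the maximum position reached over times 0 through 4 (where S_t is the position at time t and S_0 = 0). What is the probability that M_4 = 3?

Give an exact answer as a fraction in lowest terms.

Answer: 1/16

Derivation:
Let M_4 = max(S_0,...,S_4). Use the reflection principle: for j ≥ 1, #{paths with M_4 ≥ j} = #{S_4 ≥ j} + #{S_4 ≥ j+1}.
By reflection, #{M_4 ≥ 3} = #{S_4 ≥ 3} + #{S_4 ≥ 4} = 1 + 1 = 2.
#{M_4 ≥ 4} = #{S_4 ≥ 4} + #{S_4 ≥ 5} = 1 + 0 = 1.
#{M_4 = 3} = 2 - 1 = 1.
P(M_4 = 3) = 1/16 = 1/16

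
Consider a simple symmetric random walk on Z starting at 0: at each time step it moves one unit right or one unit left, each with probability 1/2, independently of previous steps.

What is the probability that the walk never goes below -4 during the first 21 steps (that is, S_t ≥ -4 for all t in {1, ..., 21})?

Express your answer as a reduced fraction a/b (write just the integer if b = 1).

Let f(t,s) = #length-t paths at position s with S_1..S_t all ≥ -4.
f(t,s) = f(t-1,s-1) + f(t-1,s+1) for s ≥ -4; f(t,s) = 0 for s < -4.
t=0: f(0,0)=1
t=1: f(1,-1)=1 f(1,1)=1
t=2: f(2,-2)=1 f(2,0)=2 f(2,2)=1
t=3: f(3,-3)=1 f(3,-1)=3 f(3,1)=3 f(3,3)=1
t=4: f(4,-4)=1 f(4,-2)=4 f(4,0)=6 f(4,2)=4 f(4,4)=1
t=5: f(5,-3)=5 f(5,-1)=10 f(5,1)=10 f(5,3)=5 f(5,5)=1
t=6: f(6,-4)=5 f(6,-2)=15 f(6,0)=20 f(6,2)=15 f(6,4)=6 f(6,6)=1
t=7: f(7,-3)=20 f(7,-1)=35 f(7,1)=35 f(7,3)=21 f(7,5)=7 f(7,7)=1
t=8: f(8,-4)=20 f(8,-2)=55 f(8,0)=70 f(8,2)=56 f(8,4)=28 f(8,6)=8 f(8,8)=1
t=9: f(9,-3)=75 f(9,-1)=125 f(9,1)=126 f(9,3)=84 f(9,5)=36 f(9,7)=9 f(9,9)=1
t=10: f(10,-4)=75 f(10,-2)=200 f(10,0)=251 f(10,2)=210 f(10,4)=120 f(10,6)=45 f(10,8)=10 f(10,10)=1
t=11: f(11,-3)=275 f(11,-1)=451 f(11,1)=461 f(11,3)=330 f(11,5)=165 f(11,7)=55 f(11,9)=11 f(11,11)=1
t=12: f(12,-4)=275 f(12,-2)=726 f(12,0)=912 f(12,2)=791 f(12,4)=495 f(12,6)=220 f(12,8)=66 f(12,10)=12 f(12,12)=1
t=13: f(13,-3)=1001 f(13,-1)=1638 f(13,1)=1703 f(13,3)=1286 f(13,5)=715 f(13,7)=286 f(13,9)=78 f(13,11)=13 f(13,13)=1
t=14: f(14,-4)=1001 f(14,-2)=2639 f(14,0)=3341 f(14,2)=2989 f(14,4)=2001 f(14,6)=1001 f(14,8)=364 f(14,10)=91 f(14,12)=14 f(14,14)=1
t=15: f(15,-3)=3640 f(15,-1)=5980 f(15,1)=6330 f(15,3)=4990 f(15,5)=3002 f(15,7)=1365 f(15,9)=455 f(15,11)=105 f(15,13)=15 f(15,15)=1
t=16: f(16,-4)=3640 f(16,-2)=9620 f(16,0)=12310 f(16,2)=11320 f(16,4)=7992 f(16,6)=4367 f(16,8)=1820 f(16,10)=560 f(16,12)=120 f(16,14)=16 f(16,16)=1
t=17: f(17,-3)=13260 f(17,-1)=21930 f(17,1)=23630 f(17,3)=19312 f(17,5)=12359 f(17,7)=6187 f(17,9)=2380 f(17,11)=680 f(17,13)=136 f(17,15)=17 f(17,17)=1
t=18: f(18,-4)=13260 f(18,-2)=35190 f(18,0)=45560 f(18,2)=42942 f(18,4)=31671 f(18,6)=18546 f(18,8)=8567 f(18,10)=3060 f(18,12)=816 f(18,14)=153 f(18,16)=18 f(18,18)=1
t=19: f(19,-3)=48450 f(19,-1)=80750 f(19,1)=88502 f(19,3)=74613 f(19,5)=50217 f(19,7)=27113 f(19,9)=11627 f(19,11)=3876 f(19,13)=969 f(19,15)=171 f(19,17)=19 f(19,19)=1
t=20: f(20,-4)=48450 f(20,-2)=129200 f(20,0)=169252 f(20,2)=163115 f(20,4)=124830 f(20,6)=77330 f(20,8)=38740 f(20,10)=15503 f(20,12)=4845 f(20,14)=1140 f(20,16)=190 f(20,18)=20 f(20,20)=1
t=21: f(21,-3)=177650 f(21,-1)=298452 f(21,1)=332367 f(21,3)=287945 f(21,5)=202160 f(21,7)=116070 f(21,9)=54243 f(21,11)=20348 f(21,13)=5985 f(21,15)=1330 f(21,17)=210 f(21,19)=21 f(21,21)=1
Σ_s f(21,s) = 1496782
P = 1496782/2097152 = 748391/1048576

Answer: 748391/1048576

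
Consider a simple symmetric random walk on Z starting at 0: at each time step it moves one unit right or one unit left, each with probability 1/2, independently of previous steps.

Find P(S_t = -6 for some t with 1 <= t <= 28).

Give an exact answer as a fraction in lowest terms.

Answer: 35558423/134217728

Derivation:
Count via complement. Let g(t,s) = #length-t paths at position s with S_1..S_t all ≠ -6.
g(t,s) = g(t-1,s-1) + g(t-1,s+1) for s ≠ -6; g(t,-6) = 0.
t=0: g(0,0)=1
t=1: g(1,-1)=1 g(1,1)=1
t=2: g(2,-2)=1 g(2,0)=2 g(2,2)=1
t=3: g(3,-3)=1 g(3,-1)=3 g(3,1)=3 g(3,3)=1
t=4: g(4,-4)=1 g(4,-2)=4 g(4,0)=6 g(4,2)=4 g(4,4)=1
t=5: g(5,-5)=1 g(5,-3)=5 g(5,-1)=10 g(5,1)=10 g(5,3)=5 g(5,5)=1
t=6: g(6,-4)=6 g(6,-2)=15 g(6,0)=20 g(6,2)=15 g(6,4)=6 g(6,6)=1
t=7: g(7,-5)=6 g(7,-3)=21 g(7,-1)=35 g(7,1)=35 g(7,3)=21 g(7,5)=7 g(7,7)=1
t=8: g(8,-4)=27 g(8,-2)=56 g(8,0)=70 g(8,2)=56 g(8,4)=28 g(8,6)=8 g(8,8)=1
t=9: g(9,-5)=27 g(9,-3)=83 g(9,-1)=126 g(9,1)=126 g(9,3)=84 g(9,5)=36 g(9,7)=9 g(9,9)=1
t=10: g(10,-4)=110 g(10,-2)=209 g(10,0)=252 g(10,2)=210 g(10,4)=120 g(10,6)=45 g(10,8)=10 g(10,10)=1
t=11: g(11,-5)=110 g(11,-3)=319 g(11,-1)=461 g(11,1)=462 g(11,3)=330 g(11,5)=165 g(11,7)=55 g(11,9)=11 g(11,11)=1
t=12: g(12,-4)=429 g(12,-2)=780 g(12,0)=923 g(12,2)=792 g(12,4)=495 g(12,6)=220 g(12,8)=66 g(12,10)=12 g(12,12)=1
t=13: g(13,-5)=429 g(13,-3)=1209 g(13,-1)=1703 g(13,1)=1715 g(13,3)=1287 g(13,5)=715 g(13,7)=286 g(13,9)=78 g(13,11)=13 g(13,13)=1
t=14: g(14,-4)=1638 g(14,-2)=2912 g(14,0)=3418 g(14,2)=3002 g(14,4)=2002 g(14,6)=1001 g(14,8)=364 g(14,10)=91 g(14,12)=14 g(14,14)=1
t=15: g(15,-5)=1638 g(15,-3)=4550 g(15,-1)=6330 g(15,1)=6420 g(15,3)=5004 g(15,5)=3003 g(15,7)=1365 g(15,9)=455 g(15,11)=105 g(15,13)=15 g(15,15)=1
t=16: g(16,-4)=6188 g(16,-2)=10880 g(16,0)=12750 g(16,2)=11424 g(16,4)=8007 g(16,6)=4368 g(16,8)=1820 g(16,10)=560 g(16,12)=120 g(16,14)=16 g(16,16)=1
t=17: g(17,-5)=6188 g(17,-3)=17068 g(17,-1)=23630 g(17,1)=24174 g(17,3)=19431 g(17,5)=12375 g(17,7)=6188 g(17,9)=2380 g(17,11)=680 g(17,13)=136 g(17,15)=17 g(17,17)=1
t=18: g(18,-4)=23256 g(18,-2)=40698 g(18,0)=47804 g(18,2)=43605 g(18,4)=31806 g(18,6)=18563 g(18,8)=8568 g(18,10)=3060 g(18,12)=816 g(18,14)=153 g(18,16)=18 g(18,18)=1
t=19: g(19,-5)=23256 g(19,-3)=63954 g(19,-1)=88502 g(19,1)=91409 g(19,3)=75411 g(19,5)=50369 g(19,7)=27131 g(19,9)=11628 g(19,11)=3876 g(19,13)=969 g(19,15)=171 g(19,17)=19 g(19,19)=1
t=20: g(20,-4)=87210 g(20,-2)=152456 g(20,0)=179911 g(20,2)=166820 g(20,4)=125780 g(20,6)=77500 g(20,8)=38759 g(20,10)=15504 g(20,12)=4845 g(20,14)=1140 g(20,16)=190 g(20,18)=20 g(20,20)=1
t=21: g(21,-5)=87210 g(21,-3)=239666 g(21,-1)=332367 g(21,1)=346731 g(21,3)=292600 g(21,5)=203280 g(21,7)=116259 g(21,9)=54263 g(21,11)=20349 g(21,13)=5985 g(21,15)=1330 g(21,17)=210 g(21,19)=21 g(21,21)=1
t=22: g(22,-4)=326876 g(22,-2)=572033 g(22,0)=679098 g(22,2)=639331 g(22,4)=495880 g(22,6)=319539 g(22,8)=170522 g(22,10)=74612 g(22,12)=26334 g(22,14)=7315 g(22,16)=1540 g(22,18)=231 g(22,20)=22 g(22,22)=1
t=23: g(23,-5)=326876 g(23,-3)=898909 g(23,-1)=1251131 g(23,1)=1318429 g(23,3)=1135211 g(23,5)=815419 g(23,7)=490061 g(23,9)=245134 g(23,11)=100946 g(23,13)=33649 g(23,15)=8855 g(23,17)=1771 g(23,19)=253 g(23,21)=23 g(23,23)=1
t=24: g(24,-4)=1225785 g(24,-2)=2150040 g(24,0)=2569560 g(24,2)=2453640 g(24,4)=1950630 g(24,6)=1305480 g(24,8)=735195 g(24,10)=346080 g(24,12)=134595 g(24,14)=42504 g(24,16)=10626 g(24,18)=2024 g(24,20)=276 g(24,22)=24 g(24,24)=1
t=25: g(25,-5)=1225785 g(25,-3)=3375825 g(25,-1)=4719600 g(25,1)=5023200 g(25,3)=4404270 g(25,5)=3256110 g(25,7)=2040675 g(25,9)=1081275 g(25,11)=480675 g(25,13)=177099 g(25,15)=53130 g(25,17)=12650 g(25,19)=2300 g(25,21)=300 g(25,23)=25 g(25,25)=1
t=26: g(26,-4)=4601610 g(26,-2)=8095425 g(26,0)=9742800 g(26,2)=9427470 g(26,4)=7660380 g(26,6)=5296785 g(26,8)=3121950 g(26,10)=1561950 g(26,12)=657774 g(26,14)=230229 g(26,16)=65780 g(26,18)=14950 g(26,20)=2600 g(26,22)=325 g(26,24)=26 g(26,26)=1
t=27: g(27,-5)=4601610 g(27,-3)=12697035 g(27,-1)=17838225 g(27,1)=19170270 g(27,3)=17087850 g(27,5)=12957165 g(27,7)=8418735 g(27,9)=4683900 g(27,11)=2219724 g(27,13)=888003 g(27,15)=296009 g(27,17)=80730 g(27,19)=17550 g(27,21)=2925 g(27,23)=351 g(27,25)=27 g(27,27)=1
t=28: g(28,-4)=17298645 g(28,-2)=30535260 g(28,0)=37008495 g(28,2)=36258120 g(28,4)=30045015 g(28,6)=21375900 g(28,8)=13102635 g(28,10)=6903624 g(28,12)=3107727 g(28,14)=1184012 g(28,16)=376739 g(28,18)=98280 g(28,20)=20475 g(28,22)=3276 g(28,24)=378 g(28,26)=28 g(28,28)=1
Paths never hitting -6: Σ_s g(28,s) = 197318610
Paths hitting -6: 2^28 - 197318610 = 71116846
P = 71116846/268435456 = 35558423/134217728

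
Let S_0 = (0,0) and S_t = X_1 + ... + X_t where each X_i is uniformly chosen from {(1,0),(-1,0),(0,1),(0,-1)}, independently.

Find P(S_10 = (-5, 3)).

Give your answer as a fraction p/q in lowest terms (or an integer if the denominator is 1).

Let h be the number of horizontal steps (so 10-h are vertical). To end at (-5,3) need (h-5)/2 right-steps and ((10-h)+3)/2 up-steps.
Sum over h with 5 ≤ h ≤ 7, h ≡ 1 (mod 2), 10-h ≡ 1 (mod 2):
h=5: C(10,5)·C(5,0)·C(5,4) = 252·1·5 = 1260
h=7: C(10,7)·C(7,1)·C(3,3) = 120·7·1 = 840
Total favorable: 2100
Total paths: 4^10 = 1048576
P = 2100/1048576 = 525/262144

Answer: 525/262144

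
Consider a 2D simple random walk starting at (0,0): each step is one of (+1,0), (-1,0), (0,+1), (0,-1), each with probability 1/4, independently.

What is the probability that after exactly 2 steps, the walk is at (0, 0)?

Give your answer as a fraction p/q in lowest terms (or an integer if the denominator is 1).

Answer: 1/4

Derivation:
Let h be the number of horizontal steps (so 2-h are vertical). To end at (0,0) need (h+0)/2 right-steps and ((2-h)+0)/2 up-steps.
Sum over h with 0 ≤ h ≤ 2, h ≡ 0 (mod 2), 2-h ≡ 0 (mod 2):
h=0: C(2,0)·C(0,0)·C(2,1) = 1·1·2 = 2
h=2: C(2,2)·C(2,1)·C(0,0) = 1·2·1 = 2
Total favorable: 4
Total paths: 4^2 = 16
P = 4/16 = 1/4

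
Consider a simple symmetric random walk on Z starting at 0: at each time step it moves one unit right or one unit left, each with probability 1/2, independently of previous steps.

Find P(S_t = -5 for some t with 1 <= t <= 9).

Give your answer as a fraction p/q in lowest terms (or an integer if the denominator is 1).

Count via complement. Let g(t,s) = #length-t paths at position s with S_1..S_t all ≠ -5.
g(t,s) = g(t-1,s-1) + g(t-1,s+1) for s ≠ -5; g(t,-5) = 0.
t=0: g(0,0)=1
t=1: g(1,-1)=1 g(1,1)=1
t=2: g(2,-2)=1 g(2,0)=2 g(2,2)=1
t=3: g(3,-3)=1 g(3,-1)=3 g(3,1)=3 g(3,3)=1
t=4: g(4,-4)=1 g(4,-2)=4 g(4,0)=6 g(4,2)=4 g(4,4)=1
t=5: g(5,-3)=5 g(5,-1)=10 g(5,1)=10 g(5,3)=5 g(5,5)=1
t=6: g(6,-4)=5 g(6,-2)=15 g(6,0)=20 g(6,2)=15 g(6,4)=6 g(6,6)=1
t=7: g(7,-3)=20 g(7,-1)=35 g(7,1)=35 g(7,3)=21 g(7,5)=7 g(7,7)=1
t=8: g(8,-4)=20 g(8,-2)=55 g(8,0)=70 g(8,2)=56 g(8,4)=28 g(8,6)=8 g(8,8)=1
t=9: g(9,-3)=75 g(9,-1)=125 g(9,1)=126 g(9,3)=84 g(9,5)=36 g(9,7)=9 g(9,9)=1
Paths never hitting -5: Σ_s g(9,s) = 456
Paths hitting -5: 2^9 - 456 = 56
P = 56/512 = 7/64

Answer: 7/64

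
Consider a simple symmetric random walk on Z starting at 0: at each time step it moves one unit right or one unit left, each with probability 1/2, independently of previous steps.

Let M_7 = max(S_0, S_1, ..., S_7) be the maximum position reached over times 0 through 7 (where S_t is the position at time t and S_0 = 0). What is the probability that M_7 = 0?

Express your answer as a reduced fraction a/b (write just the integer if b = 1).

Answer: 35/128

Derivation:
Let M_7 = max(S_0,...,S_7). Use the reflection principle: for j ≥ 1, #{paths with M_7 ≥ j} = #{S_7 ≥ j} + #{S_7 ≥ j+1}.
P(M_7 ≥ 0) = 1 since S_0 = 0, so #{M_7 ≥ 0} = 128.
#{M_7 ≥ 1} = #{S_7 ≥ 1} + #{S_7 ≥ 2} = 64 + 29 = 93.
#{M_7 = 0} = 128 - 93 = 35.
P(M_7 = 0) = 35/128 = 35/128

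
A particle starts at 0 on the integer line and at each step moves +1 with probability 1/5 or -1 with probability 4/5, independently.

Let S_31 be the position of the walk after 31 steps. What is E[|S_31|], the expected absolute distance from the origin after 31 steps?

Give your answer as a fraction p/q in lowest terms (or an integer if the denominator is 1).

S_31 takes values m ≡ 1 (mod 2) with |m| ≤ 31; P(S_31=m) = C(31,(31+m)/2) · (1/5)^((31+m)/2) · (4/5)^((31-m)/2).
Distribution: P(S=-31)=4611686018427387904/4656612873077392578125, P(S=-29)=35740566642812256256/4656612873077392578125, P(S=-27)=26805424982109192192/931322574615478515625, P(S=-25)=64779777040097214464/931322574615478515625, P(S=-23)=113364609820170125312/931322574615478515625, P(S=-21)=765211116286148345856/4656612873077392578125, P(S=-19)=828978709309994041344/4656612873077392578125, P(S=-17)=29606382475356930048/186264514923095703125, P(S=-15)=22204786856517697536/186264514923095703125, P(S=-13)=14186391602775195648/186264514923095703125, P(S=-11)=39012576907631788032/931322574615478515625, P(S=-9)=18619638978642444288/931322574615478515625, P(S=-7)=1551636581553537024/186264514923095703125, P(S=-5)=566944135567638528/186264514923095703125, P(S=-3)=182232043575312384/186264514923095703125, P(S=-1)=258162061731692544/931322574615478515625, P(S=1)=64540515432923136/931322574615478515625, P(S=3)=2847375680864256/186264514923095703125, P(S=5)=553656382390272/186264514923095703125, P(S=7)=94704381198336/186264514923095703125, P(S=9)=71028285898752/931322574615478515625, P(S=11)=9301323153408/931322574615478515625, P(S=13)=211393708032/186264514923095703125, P(S=15)=20679819264/186264514923095703125, P(S=17)=1723318272/186264514923095703125, P(S=19)=3015806976/4656612873077392578125, P(S=21)=173988864/4656612873077392578125, P(S=23)=1611008/931322574615478515625, P(S=25)=57536/931322574615478515625, P(S=27)=1488/931322574615478515625, P(S=29)=124/4656612873077392578125, P(S=31)=1/4656612873077392578125
E[|S_31|] = Σ_m |m|·P(S_31=m) = 3464570043262765771731/186264514923095703125

Answer: 3464570043262765771731/186264514923095703125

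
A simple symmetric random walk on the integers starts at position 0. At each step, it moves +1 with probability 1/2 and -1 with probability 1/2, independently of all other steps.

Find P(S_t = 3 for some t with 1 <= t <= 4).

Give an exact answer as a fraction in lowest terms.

Count via complement. Let g(t,s) = #length-t paths at position s with S_1..S_t all ≠ 3.
g(t,s) = g(t-1,s-1) + g(t-1,s+1) for s ≠ 3; g(t,3) = 0.
t=0: g(0,0)=1
t=1: g(1,-1)=1 g(1,1)=1
t=2: g(2,-2)=1 g(2,0)=2 g(2,2)=1
t=3: g(3,-3)=1 g(3,-1)=3 g(3,1)=3
t=4: g(4,-4)=1 g(4,-2)=4 g(4,0)=6 g(4,2)=3
Paths never hitting 3: Σ_s g(4,s) = 14
Paths hitting 3: 2^4 - 14 = 2
P = 2/16 = 1/8

Answer: 1/8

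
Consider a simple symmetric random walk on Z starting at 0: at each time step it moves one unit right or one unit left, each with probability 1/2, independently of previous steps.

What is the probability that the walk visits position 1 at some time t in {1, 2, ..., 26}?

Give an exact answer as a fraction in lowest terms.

Answer: 7088533/8388608

Derivation:
Count via complement. Let g(t,s) = #length-t paths at position s with S_1..S_t all ≠ 1.
g(t,s) = g(t-1,s-1) + g(t-1,s+1) for s ≠ 1; g(t,1) = 0.
t=0: g(0,0)=1
t=1: g(1,-1)=1
t=2: g(2,-2)=1 g(2,0)=1
t=3: g(3,-3)=1 g(3,-1)=2
t=4: g(4,-4)=1 g(4,-2)=3 g(4,0)=2
t=5: g(5,-5)=1 g(5,-3)=4 g(5,-1)=5
t=6: g(6,-6)=1 g(6,-4)=5 g(6,-2)=9 g(6,0)=5
t=7: g(7,-7)=1 g(7,-5)=6 g(7,-3)=14 g(7,-1)=14
t=8: g(8,-8)=1 g(8,-6)=7 g(8,-4)=20 g(8,-2)=28 g(8,0)=14
t=9: g(9,-9)=1 g(9,-7)=8 g(9,-5)=27 g(9,-3)=48 g(9,-1)=42
t=10: g(10,-10)=1 g(10,-8)=9 g(10,-6)=35 g(10,-4)=75 g(10,-2)=90 g(10,0)=42
t=11: g(11,-11)=1 g(11,-9)=10 g(11,-7)=44 g(11,-5)=110 g(11,-3)=165 g(11,-1)=132
t=12: g(12,-12)=1 g(12,-10)=11 g(12,-8)=54 g(12,-6)=154 g(12,-4)=275 g(12,-2)=297 g(12,0)=132
t=13: g(13,-13)=1 g(13,-11)=12 g(13,-9)=65 g(13,-7)=208 g(13,-5)=429 g(13,-3)=572 g(13,-1)=429
t=14: g(14,-14)=1 g(14,-12)=13 g(14,-10)=77 g(14,-8)=273 g(14,-6)=637 g(14,-4)=1001 g(14,-2)=1001 g(14,0)=429
t=15: g(15,-15)=1 g(15,-13)=14 g(15,-11)=90 g(15,-9)=350 g(15,-7)=910 g(15,-5)=1638 g(15,-3)=2002 g(15,-1)=1430
t=16: g(16,-16)=1 g(16,-14)=15 g(16,-12)=104 g(16,-10)=440 g(16,-8)=1260 g(16,-6)=2548 g(16,-4)=3640 g(16,-2)=3432 g(16,0)=1430
t=17: g(17,-17)=1 g(17,-15)=16 g(17,-13)=119 g(17,-11)=544 g(17,-9)=1700 g(17,-7)=3808 g(17,-5)=6188 g(17,-3)=7072 g(17,-1)=4862
t=18: g(18,-18)=1 g(18,-16)=17 g(18,-14)=135 g(18,-12)=663 g(18,-10)=2244 g(18,-8)=5508 g(18,-6)=9996 g(18,-4)=13260 g(18,-2)=11934 g(18,0)=4862
t=19: g(19,-19)=1 g(19,-17)=18 g(19,-15)=152 g(19,-13)=798 g(19,-11)=2907 g(19,-9)=7752 g(19,-7)=15504 g(19,-5)=23256 g(19,-3)=25194 g(19,-1)=16796
t=20: g(20,-20)=1 g(20,-18)=19 g(20,-16)=170 g(20,-14)=950 g(20,-12)=3705 g(20,-10)=10659 g(20,-8)=23256 g(20,-6)=38760 g(20,-4)=48450 g(20,-2)=41990 g(20,0)=16796
t=21: g(21,-21)=1 g(21,-19)=20 g(21,-17)=189 g(21,-15)=1120 g(21,-13)=4655 g(21,-11)=14364 g(21,-9)=33915 g(21,-7)=62016 g(21,-5)=87210 g(21,-3)=90440 g(21,-1)=58786
t=22: g(22,-22)=1 g(22,-20)=21 g(22,-18)=209 g(22,-16)=1309 g(22,-14)=5775 g(22,-12)=19019 g(22,-10)=48279 g(22,-8)=95931 g(22,-6)=149226 g(22,-4)=177650 g(22,-2)=149226 g(22,0)=58786
t=23: g(23,-23)=1 g(23,-21)=22 g(23,-19)=230 g(23,-17)=1518 g(23,-15)=7084 g(23,-13)=24794 g(23,-11)=67298 g(23,-9)=144210 g(23,-7)=245157 g(23,-5)=326876 g(23,-3)=326876 g(23,-1)=208012
t=24: g(24,-24)=1 g(24,-22)=23 g(24,-20)=252 g(24,-18)=1748 g(24,-16)=8602 g(24,-14)=31878 g(24,-12)=92092 g(24,-10)=211508 g(24,-8)=389367 g(24,-6)=572033 g(24,-4)=653752 g(24,-2)=534888 g(24,0)=208012
t=25: g(25,-25)=1 g(25,-23)=24 g(25,-21)=275 g(25,-19)=2000 g(25,-17)=10350 g(25,-15)=40480 g(25,-13)=123970 g(25,-11)=303600 g(25,-9)=600875 g(25,-7)=961400 g(25,-5)=1225785 g(25,-3)=1188640 g(25,-1)=742900
t=26: g(26,-26)=1 g(26,-24)=25 g(26,-22)=299 g(26,-20)=2275 g(26,-18)=12350 g(26,-16)=50830 g(26,-14)=164450 g(26,-12)=427570 g(26,-10)=904475 g(26,-8)=1562275 g(26,-6)=2187185 g(26,-4)=2414425 g(26,-2)=1931540 g(26,0)=742900
Paths never hitting 1: Σ_s g(26,s) = 10400600
Paths hitting 1: 2^26 - 10400600 = 56708264
P = 56708264/67108864 = 7088533/8388608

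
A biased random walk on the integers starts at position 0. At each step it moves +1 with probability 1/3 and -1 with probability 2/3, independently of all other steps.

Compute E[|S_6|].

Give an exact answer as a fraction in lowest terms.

S_6 takes values m ≡ 0 (mod 2) with |m| ≤ 6; P(S_6=m) = C(6,(6+m)/2) · (1/3)^((6+m)/2) · (2/3)^((6-m)/2).
Distribution: P(S=-6)=64/729, P(S=-4)=64/243, P(S=-2)=80/243, P(S=0)=160/729, P(S=2)=20/243, P(S=4)=4/243, P(S=6)=1/729
E[|S_6|] = Σ_m |m|·P(S_6=m) = 602/243

Answer: 602/243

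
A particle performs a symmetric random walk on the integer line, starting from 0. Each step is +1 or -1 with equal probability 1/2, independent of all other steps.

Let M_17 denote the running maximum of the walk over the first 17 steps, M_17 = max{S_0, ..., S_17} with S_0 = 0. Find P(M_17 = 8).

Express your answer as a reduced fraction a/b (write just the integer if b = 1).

Let M_17 = max(S_0,...,S_17). Use the reflection principle: for j ≥ 1, #{paths with M_17 ≥ j} = #{S_17 ≥ j} + #{S_17 ≥ j+1}.
By reflection, #{M_17 ≥ 8} = #{S_17 ≥ 8} + #{S_17 ≥ 9} = 3214 + 3214 = 6428.
#{M_17 ≥ 9} = #{S_17 ≥ 9} + #{S_17 ≥ 10} = 3214 + 834 = 4048.
#{M_17 = 8} = 6428 - 4048 = 2380.
P(M_17 = 8) = 2380/131072 = 595/32768

Answer: 595/32768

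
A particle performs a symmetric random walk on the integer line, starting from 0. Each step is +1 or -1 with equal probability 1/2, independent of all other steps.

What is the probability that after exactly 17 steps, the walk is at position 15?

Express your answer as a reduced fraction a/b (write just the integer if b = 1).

Answer: 17/131072

Derivation:
To reach position 15 after 17 steps: need 16 steps of +1 and 1 of -1.
Favorable paths: C(17,16) = 17
Total paths: 2^17 = 131072
P = 17/131072 = 17/131072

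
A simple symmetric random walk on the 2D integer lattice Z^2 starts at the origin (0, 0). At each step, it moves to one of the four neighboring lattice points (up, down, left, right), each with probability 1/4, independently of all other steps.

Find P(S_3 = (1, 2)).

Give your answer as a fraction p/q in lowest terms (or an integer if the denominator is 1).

Answer: 3/64

Derivation:
Let h be the number of horizontal steps (so 3-h are vertical). To end at (1,2) need (h+1)/2 right-steps and ((3-h)+2)/2 up-steps.
Sum over h with 1 ≤ h ≤ 1, h ≡ 1 (mod 2), 3-h ≡ 0 (mod 2):
h=1: C(3,1)·C(1,1)·C(2,2) = 3·1·1 = 3
Total favorable: 3
Total paths: 4^3 = 64
P = 3/64 = 3/64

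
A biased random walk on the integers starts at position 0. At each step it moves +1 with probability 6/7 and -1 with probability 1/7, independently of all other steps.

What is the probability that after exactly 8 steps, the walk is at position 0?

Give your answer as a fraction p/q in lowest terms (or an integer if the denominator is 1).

Answer: 12960/823543

Derivation:
To be at 0 after 8 steps: need exactly 4 steps of +1 and 4 of -1.
Number of such sequences: C(8,4) = 70
Each has probability (6/7)^4 · (1/7)^4 = 1296/5764801
P = 70 · 1296/5764801 = 12960/823543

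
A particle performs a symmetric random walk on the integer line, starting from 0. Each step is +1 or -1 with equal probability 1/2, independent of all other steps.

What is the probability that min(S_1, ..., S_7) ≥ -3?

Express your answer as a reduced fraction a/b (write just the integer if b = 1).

Let f(t,s) = #length-t paths at position s with S_1..S_t all ≥ -3.
f(t,s) = f(t-1,s-1) + f(t-1,s+1) for s ≥ -3; f(t,s) = 0 for s < -3.
t=0: f(0,0)=1
t=1: f(1,-1)=1 f(1,1)=1
t=2: f(2,-2)=1 f(2,0)=2 f(2,2)=1
t=3: f(3,-3)=1 f(3,-1)=3 f(3,1)=3 f(3,3)=1
t=4: f(4,-2)=4 f(4,0)=6 f(4,2)=4 f(4,4)=1
t=5: f(5,-3)=4 f(5,-1)=10 f(5,1)=10 f(5,3)=5 f(5,5)=1
t=6: f(6,-2)=14 f(6,0)=20 f(6,2)=15 f(6,4)=6 f(6,6)=1
t=7: f(7,-3)=14 f(7,-1)=34 f(7,1)=35 f(7,3)=21 f(7,5)=7 f(7,7)=1
Σ_s f(7,s) = 112
P = 112/128 = 7/8

Answer: 7/8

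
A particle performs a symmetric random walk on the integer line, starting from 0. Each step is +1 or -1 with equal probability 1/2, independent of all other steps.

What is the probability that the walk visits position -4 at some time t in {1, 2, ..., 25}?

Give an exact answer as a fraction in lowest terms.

Answer: 1779879/4194304

Derivation:
Count via complement. Let g(t,s) = #length-t paths at position s with S_1..S_t all ≠ -4.
g(t,s) = g(t-1,s-1) + g(t-1,s+1) for s ≠ -4; g(t,-4) = 0.
t=0: g(0,0)=1
t=1: g(1,-1)=1 g(1,1)=1
t=2: g(2,-2)=1 g(2,0)=2 g(2,2)=1
t=3: g(3,-3)=1 g(3,-1)=3 g(3,1)=3 g(3,3)=1
t=4: g(4,-2)=4 g(4,0)=6 g(4,2)=4 g(4,4)=1
t=5: g(5,-3)=4 g(5,-1)=10 g(5,1)=10 g(5,3)=5 g(5,5)=1
t=6: g(6,-2)=14 g(6,0)=20 g(6,2)=15 g(6,4)=6 g(6,6)=1
t=7: g(7,-3)=14 g(7,-1)=34 g(7,1)=35 g(7,3)=21 g(7,5)=7 g(7,7)=1
t=8: g(8,-2)=48 g(8,0)=69 g(8,2)=56 g(8,4)=28 g(8,6)=8 g(8,8)=1
t=9: g(9,-3)=48 g(9,-1)=117 g(9,1)=125 g(9,3)=84 g(9,5)=36 g(9,7)=9 g(9,9)=1
t=10: g(10,-2)=165 g(10,0)=242 g(10,2)=209 g(10,4)=120 g(10,6)=45 g(10,8)=10 g(10,10)=1
t=11: g(11,-3)=165 g(11,-1)=407 g(11,1)=451 g(11,3)=329 g(11,5)=165 g(11,7)=55 g(11,9)=11 g(11,11)=1
t=12: g(12,-2)=572 g(12,0)=858 g(12,2)=780 g(12,4)=494 g(12,6)=220 g(12,8)=66 g(12,10)=12 g(12,12)=1
t=13: g(13,-3)=572 g(13,-1)=1430 g(13,1)=1638 g(13,3)=1274 g(13,5)=714 g(13,7)=286 g(13,9)=78 g(13,11)=13 g(13,13)=1
t=14: g(14,-2)=2002 g(14,0)=3068 g(14,2)=2912 g(14,4)=1988 g(14,6)=1000 g(14,8)=364 g(14,10)=91 g(14,12)=14 g(14,14)=1
t=15: g(15,-3)=2002 g(15,-1)=5070 g(15,1)=5980 g(15,3)=4900 g(15,5)=2988 g(15,7)=1364 g(15,9)=455 g(15,11)=105 g(15,13)=15 g(15,15)=1
t=16: g(16,-2)=7072 g(16,0)=11050 g(16,2)=10880 g(16,4)=7888 g(16,6)=4352 g(16,8)=1819 g(16,10)=560 g(16,12)=120 g(16,14)=16 g(16,16)=1
t=17: g(17,-3)=7072 g(17,-1)=18122 g(17,1)=21930 g(17,3)=18768 g(17,5)=12240 g(17,7)=6171 g(17,9)=2379 g(17,11)=680 g(17,13)=136 g(17,15)=17 g(17,17)=1
t=18: g(18,-2)=25194 g(18,0)=40052 g(18,2)=40698 g(18,4)=31008 g(18,6)=18411 g(18,8)=8550 g(18,10)=3059 g(18,12)=816 g(18,14)=153 g(18,16)=18 g(18,18)=1
t=19: g(19,-3)=25194 g(19,-1)=65246 g(19,1)=80750 g(19,3)=71706 g(19,5)=49419 g(19,7)=26961 g(19,9)=11609 g(19,11)=3875 g(19,13)=969 g(19,15)=171 g(19,17)=19 g(19,19)=1
t=20: g(20,-2)=90440 g(20,0)=145996 g(20,2)=152456 g(20,4)=121125 g(20,6)=76380 g(20,8)=38570 g(20,10)=15484 g(20,12)=4844 g(20,14)=1140 g(20,16)=190 g(20,18)=20 g(20,20)=1
t=21: g(21,-3)=90440 g(21,-1)=236436 g(21,1)=298452 g(21,3)=273581 g(21,5)=197505 g(21,7)=114950 g(21,9)=54054 g(21,11)=20328 g(21,13)=5984 g(21,15)=1330 g(21,17)=210 g(21,19)=21 g(21,21)=1
t=22: g(22,-2)=326876 g(22,0)=534888 g(22,2)=572033 g(22,4)=471086 g(22,6)=312455 g(22,8)=169004 g(22,10)=74382 g(22,12)=26312 g(22,14)=7314 g(22,16)=1540 g(22,18)=231 g(22,20)=22 g(22,22)=1
t=23: g(23,-3)=326876 g(23,-1)=861764 g(23,1)=1106921 g(23,3)=1043119 g(23,5)=783541 g(23,7)=481459 g(23,9)=243386 g(23,11)=100694 g(23,13)=33626 g(23,15)=8854 g(23,17)=1771 g(23,19)=253 g(23,21)=23 g(23,23)=1
t=24: g(24,-2)=1188640 g(24,0)=1968685 g(24,2)=2150040 g(24,4)=1826660 g(24,6)=1265000 g(24,8)=724845 g(24,10)=344080 g(24,12)=134320 g(24,14)=42480 g(24,16)=10625 g(24,18)=2024 g(24,20)=276 g(24,22)=24 g(24,24)=1
t=25: g(25,-3)=1188640 g(25,-1)=3157325 g(25,1)=4118725 g(25,3)=3976700 g(25,5)=3091660 g(25,7)=1989845 g(25,9)=1068925 g(25,11)=478400 g(25,13)=176800 g(25,15)=53105 g(25,17)=12649 g(25,19)=2300 g(25,21)=300 g(25,23)=25 g(25,25)=1
Paths never hitting -4: Σ_s g(25,s) = 19315400
Paths hitting -4: 2^25 - 19315400 = 14239032
P = 14239032/33554432 = 1779879/4194304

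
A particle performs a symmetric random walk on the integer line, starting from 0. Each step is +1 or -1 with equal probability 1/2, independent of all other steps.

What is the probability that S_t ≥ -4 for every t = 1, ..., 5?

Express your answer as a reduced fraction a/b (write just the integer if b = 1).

Answer: 31/32

Derivation:
Let f(t,s) = #length-t paths at position s with S_1..S_t all ≥ -4.
f(t,s) = f(t-1,s-1) + f(t-1,s+1) for s ≥ -4; f(t,s) = 0 for s < -4.
t=0: f(0,0)=1
t=1: f(1,-1)=1 f(1,1)=1
t=2: f(2,-2)=1 f(2,0)=2 f(2,2)=1
t=3: f(3,-3)=1 f(3,-1)=3 f(3,1)=3 f(3,3)=1
t=4: f(4,-4)=1 f(4,-2)=4 f(4,0)=6 f(4,2)=4 f(4,4)=1
t=5: f(5,-3)=5 f(5,-1)=10 f(5,1)=10 f(5,3)=5 f(5,5)=1
Σ_s f(5,s) = 31
P = 31/32 = 31/32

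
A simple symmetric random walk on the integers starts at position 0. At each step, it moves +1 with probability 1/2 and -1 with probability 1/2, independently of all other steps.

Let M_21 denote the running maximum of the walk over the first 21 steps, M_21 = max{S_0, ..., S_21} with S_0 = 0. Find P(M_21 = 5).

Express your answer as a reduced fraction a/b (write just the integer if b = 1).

Let M_21 = max(S_0,...,S_21). Use the reflection principle: for j ≥ 1, #{paths with M_21 ≥ j} = #{S_21 ≥ j} + #{S_21 ≥ j+1}.
By reflection, #{M_21 ≥ 5} = #{S_21 ≥ 5} + #{S_21 ≥ 6} = 401930 + 198440 = 600370.
#{M_21 ≥ 6} = #{S_21 ≥ 6} + #{S_21 ≥ 7} = 198440 + 198440 = 396880.
#{M_21 = 5} = 600370 - 396880 = 203490.
P(M_21 = 5) = 203490/2097152 = 101745/1048576

Answer: 101745/1048576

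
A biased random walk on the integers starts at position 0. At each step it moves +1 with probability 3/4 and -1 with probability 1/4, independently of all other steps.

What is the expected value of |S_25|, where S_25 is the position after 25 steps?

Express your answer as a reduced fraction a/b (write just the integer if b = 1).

S_25 takes values m ≡ 1 (mod 2) with |m| ≤ 25; P(S_25=m) = C(25,(25+m)/2) · (3/4)^((25+m)/2) · (1/4)^((25-m)/2).
Distribution: P(S=-25)=1/1125899906842624, P(S=-23)=75/1125899906842624, P(S=-21)=675/281474976710656, P(S=-19)=15525/281474976710656, P(S=-17)=512325/562949953421312, P(S=-15)=6455295/562949953421312, P(S=-13)=32276475/281474976710656, P(S=-11)=262822725/281474976710656, P(S=-9)=7096213575/1125899906842624, P(S=-7)=40211876925/1125899906842624, P(S=-5)=24127126155/140737488355328, P(S=-3)=98701879725/140737488355328, P(S=-1)=690913158075/281474976710656, P(S=1)=2072739474225/281474976710656, P(S=3)=2664950752575/140737488355328, P(S=5)=5862891655665/140737488355328, P(S=7)=87943374834975/1125899906842624, P(S=9)=139674771796725/1125899906842624, P(S=11)=46558257265575/281474976710656, P(S=13)=51459126451425/281474976710656, P(S=15)=92626427612565/562949953421312, P(S=17)=66161734008975/562949953421312, P(S=19)=18044109275175/281474976710656, P(S=21)=7060738412025/281474976710656, P(S=23)=7060738412025/1125899906842624, P(S=25)=847288609443/1125899906842624
E[|S_25|] = Σ_m |m|·P(S_25=m) = 880416350563975/70368744177664

Answer: 880416350563975/70368744177664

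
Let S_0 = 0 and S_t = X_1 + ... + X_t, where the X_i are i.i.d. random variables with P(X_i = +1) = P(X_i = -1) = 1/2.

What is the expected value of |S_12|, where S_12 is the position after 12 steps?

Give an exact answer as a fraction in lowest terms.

Answer: 693/256

Derivation:
S_12 takes values m ≡ 0 (mod 2) with |m| ≤ 12; P(S_12=m) = C(12,(12+m)/2)/2^12.
Total paths: 2^12 = 4096
Distribution: P(S=-12)=1/4096, P(S=-10)=12/4096, P(S=-8)=66/4096, P(S=-6)=220/4096, P(S=-4)=495/4096, P(S=-2)=792/4096, P(S=0)=924/4096, P(S=2)=792/4096, P(S=4)=495/4096, P(S=6)=220/4096, P(S=8)=66/4096, P(S=10)=12/4096, P(S=12)=1/4096
E[|S_12|] = Σ_m |m|·P(S_12=m) = 11088/4096 = 693/256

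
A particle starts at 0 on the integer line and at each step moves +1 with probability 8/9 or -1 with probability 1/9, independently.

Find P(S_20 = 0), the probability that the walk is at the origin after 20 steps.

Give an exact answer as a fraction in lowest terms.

To be at 0 after 20 steps: need exactly 10 steps of +1 and 10 of -1.
Number of such sequences: C(20,10) = 184756
Each has probability (8/9)^10 · (1/9)^10 = 1073741824/12157665459056928801
P = 184756 · 1073741824/12157665459056928801 = 198380244434944/12157665459056928801

Answer: 198380244434944/12157665459056928801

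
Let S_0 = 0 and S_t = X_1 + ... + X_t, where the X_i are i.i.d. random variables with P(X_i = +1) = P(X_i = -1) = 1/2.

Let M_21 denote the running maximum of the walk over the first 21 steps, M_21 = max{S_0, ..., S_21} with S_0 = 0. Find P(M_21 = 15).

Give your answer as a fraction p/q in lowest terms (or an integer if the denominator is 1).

Answer: 665/1048576

Derivation:
Let M_21 = max(S_0,...,S_21). Use the reflection principle: for j ≥ 1, #{paths with M_21 ≥ j} = #{S_21 ≥ j} + #{S_21 ≥ j+1}.
By reflection, #{M_21 ≥ 15} = #{S_21 ≥ 15} + #{S_21 ≥ 16} = 1562 + 232 = 1794.
#{M_21 ≥ 16} = #{S_21 ≥ 16} + #{S_21 ≥ 17} = 232 + 232 = 464.
#{M_21 = 15} = 1794 - 464 = 1330.
P(M_21 = 15) = 1330/2097152 = 665/1048576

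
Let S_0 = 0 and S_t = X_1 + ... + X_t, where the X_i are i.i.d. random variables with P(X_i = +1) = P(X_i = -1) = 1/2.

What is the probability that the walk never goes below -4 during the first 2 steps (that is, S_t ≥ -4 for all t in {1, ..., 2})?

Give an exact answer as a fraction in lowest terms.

Let f(t,s) = #length-t paths at position s with S_1..S_t all ≥ -4.
f(t,s) = f(t-1,s-1) + f(t-1,s+1) for s ≥ -4; f(t,s) = 0 for s < -4.
t=0: f(0,0)=1
t=1: f(1,-1)=1 f(1,1)=1
t=2: f(2,-2)=1 f(2,0)=2 f(2,2)=1
Σ_s f(2,s) = 4
P = 4/4 = 1

Answer: 1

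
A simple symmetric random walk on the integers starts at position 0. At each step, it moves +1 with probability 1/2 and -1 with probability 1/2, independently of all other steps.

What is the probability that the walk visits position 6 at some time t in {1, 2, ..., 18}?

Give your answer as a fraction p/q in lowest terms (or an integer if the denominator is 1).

Count via complement. Let g(t,s) = #length-t paths at position s with S_1..S_t all ≠ 6.
g(t,s) = g(t-1,s-1) + g(t-1,s+1) for s ≠ 6; g(t,6) = 0.
t=0: g(0,0)=1
t=1: g(1,-1)=1 g(1,1)=1
t=2: g(2,-2)=1 g(2,0)=2 g(2,2)=1
t=3: g(3,-3)=1 g(3,-1)=3 g(3,1)=3 g(3,3)=1
t=4: g(4,-4)=1 g(4,-2)=4 g(4,0)=6 g(4,2)=4 g(4,4)=1
t=5: g(5,-5)=1 g(5,-3)=5 g(5,-1)=10 g(5,1)=10 g(5,3)=5 g(5,5)=1
t=6: g(6,-6)=1 g(6,-4)=6 g(6,-2)=15 g(6,0)=20 g(6,2)=15 g(6,4)=6
t=7: g(7,-7)=1 g(7,-5)=7 g(7,-3)=21 g(7,-1)=35 g(7,1)=35 g(7,3)=21 g(7,5)=6
t=8: g(8,-8)=1 g(8,-6)=8 g(8,-4)=28 g(8,-2)=56 g(8,0)=70 g(8,2)=56 g(8,4)=27
t=9: g(9,-9)=1 g(9,-7)=9 g(9,-5)=36 g(9,-3)=84 g(9,-1)=126 g(9,1)=126 g(9,3)=83 g(9,5)=27
t=10: g(10,-10)=1 g(10,-8)=10 g(10,-6)=45 g(10,-4)=120 g(10,-2)=210 g(10,0)=252 g(10,2)=209 g(10,4)=110
t=11: g(11,-11)=1 g(11,-9)=11 g(11,-7)=55 g(11,-5)=165 g(11,-3)=330 g(11,-1)=462 g(11,1)=461 g(11,3)=319 g(11,5)=110
t=12: g(12,-12)=1 g(12,-10)=12 g(12,-8)=66 g(12,-6)=220 g(12,-4)=495 g(12,-2)=792 g(12,0)=923 g(12,2)=780 g(12,4)=429
t=13: g(13,-13)=1 g(13,-11)=13 g(13,-9)=78 g(13,-7)=286 g(13,-5)=715 g(13,-3)=1287 g(13,-1)=1715 g(13,1)=1703 g(13,3)=1209 g(13,5)=429
t=14: g(14,-14)=1 g(14,-12)=14 g(14,-10)=91 g(14,-8)=364 g(14,-6)=1001 g(14,-4)=2002 g(14,-2)=3002 g(14,0)=3418 g(14,2)=2912 g(14,4)=1638
t=15: g(15,-15)=1 g(15,-13)=15 g(15,-11)=105 g(15,-9)=455 g(15,-7)=1365 g(15,-5)=3003 g(15,-3)=5004 g(15,-1)=6420 g(15,1)=6330 g(15,3)=4550 g(15,5)=1638
t=16: g(16,-16)=1 g(16,-14)=16 g(16,-12)=120 g(16,-10)=560 g(16,-8)=1820 g(16,-6)=4368 g(16,-4)=8007 g(16,-2)=11424 g(16,0)=12750 g(16,2)=10880 g(16,4)=6188
t=17: g(17,-17)=1 g(17,-15)=17 g(17,-13)=136 g(17,-11)=680 g(17,-9)=2380 g(17,-7)=6188 g(17,-5)=12375 g(17,-3)=19431 g(17,-1)=24174 g(17,1)=23630 g(17,3)=17068 g(17,5)=6188
t=18: g(18,-18)=1 g(18,-16)=18 g(18,-14)=153 g(18,-12)=816 g(18,-10)=3060 g(18,-8)=8568 g(18,-6)=18563 g(18,-4)=31806 g(18,-2)=43605 g(18,0)=47804 g(18,2)=40698 g(18,4)=23256
Paths never hitting 6: Σ_s g(18,s) = 218348
Paths hitting 6: 2^18 - 218348 = 43796
P = 43796/262144 = 10949/65536

Answer: 10949/65536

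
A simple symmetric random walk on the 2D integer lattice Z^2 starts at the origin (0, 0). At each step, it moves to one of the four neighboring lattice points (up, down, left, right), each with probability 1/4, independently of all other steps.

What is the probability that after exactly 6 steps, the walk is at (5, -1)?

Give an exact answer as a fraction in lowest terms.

Answer: 3/2048

Derivation:
Let h be the number of horizontal steps (so 6-h are vertical). To end at (5,-1) need (h+5)/2 right-steps and ((6-h)-1)/2 up-steps.
Sum over h with 5 ≤ h ≤ 5, h ≡ 1 (mod 2), 6-h ≡ 1 (mod 2):
h=5: C(6,5)·C(5,5)·C(1,0) = 6·1·1 = 6
Total favorable: 6
Total paths: 4^6 = 4096
P = 6/4096 = 3/2048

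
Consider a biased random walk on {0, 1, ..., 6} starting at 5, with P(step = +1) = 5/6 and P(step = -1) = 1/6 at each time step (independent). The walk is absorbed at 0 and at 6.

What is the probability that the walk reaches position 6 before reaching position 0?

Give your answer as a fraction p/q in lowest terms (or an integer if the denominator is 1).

Answer: 3905/3906

Derivation:
Biased walk: p = 5/6, q = 1/6, r = q/p = 1/5
Gambler's ruin: P(hit 6 before 0 | start at 5) = (1 - r^a)/(1 - r^N)
r^5 = 1/3125; r^6 = 1/15625
P = (1 - 1/3125) / (1 - 1/15625) = 3124/3125 / 15624/15625 = 3905/3906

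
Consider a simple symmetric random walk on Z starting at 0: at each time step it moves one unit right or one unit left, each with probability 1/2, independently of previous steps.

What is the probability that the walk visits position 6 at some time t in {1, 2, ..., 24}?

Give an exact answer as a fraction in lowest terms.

Count via complement. Let g(t,s) = #length-t paths at position s with S_1..S_t all ≠ 6.
g(t,s) = g(t-1,s-1) + g(t-1,s+1) for s ≠ 6; g(t,6) = 0.
t=0: g(0,0)=1
t=1: g(1,-1)=1 g(1,1)=1
t=2: g(2,-2)=1 g(2,0)=2 g(2,2)=1
t=3: g(3,-3)=1 g(3,-1)=3 g(3,1)=3 g(3,3)=1
t=4: g(4,-4)=1 g(4,-2)=4 g(4,0)=6 g(4,2)=4 g(4,4)=1
t=5: g(5,-5)=1 g(5,-3)=5 g(5,-1)=10 g(5,1)=10 g(5,3)=5 g(5,5)=1
t=6: g(6,-6)=1 g(6,-4)=6 g(6,-2)=15 g(6,0)=20 g(6,2)=15 g(6,4)=6
t=7: g(7,-7)=1 g(7,-5)=7 g(7,-3)=21 g(7,-1)=35 g(7,1)=35 g(7,3)=21 g(7,5)=6
t=8: g(8,-8)=1 g(8,-6)=8 g(8,-4)=28 g(8,-2)=56 g(8,0)=70 g(8,2)=56 g(8,4)=27
t=9: g(9,-9)=1 g(9,-7)=9 g(9,-5)=36 g(9,-3)=84 g(9,-1)=126 g(9,1)=126 g(9,3)=83 g(9,5)=27
t=10: g(10,-10)=1 g(10,-8)=10 g(10,-6)=45 g(10,-4)=120 g(10,-2)=210 g(10,0)=252 g(10,2)=209 g(10,4)=110
t=11: g(11,-11)=1 g(11,-9)=11 g(11,-7)=55 g(11,-5)=165 g(11,-3)=330 g(11,-1)=462 g(11,1)=461 g(11,3)=319 g(11,5)=110
t=12: g(12,-12)=1 g(12,-10)=12 g(12,-8)=66 g(12,-6)=220 g(12,-4)=495 g(12,-2)=792 g(12,0)=923 g(12,2)=780 g(12,4)=429
t=13: g(13,-13)=1 g(13,-11)=13 g(13,-9)=78 g(13,-7)=286 g(13,-5)=715 g(13,-3)=1287 g(13,-1)=1715 g(13,1)=1703 g(13,3)=1209 g(13,5)=429
t=14: g(14,-14)=1 g(14,-12)=14 g(14,-10)=91 g(14,-8)=364 g(14,-6)=1001 g(14,-4)=2002 g(14,-2)=3002 g(14,0)=3418 g(14,2)=2912 g(14,4)=1638
t=15: g(15,-15)=1 g(15,-13)=15 g(15,-11)=105 g(15,-9)=455 g(15,-7)=1365 g(15,-5)=3003 g(15,-3)=5004 g(15,-1)=6420 g(15,1)=6330 g(15,3)=4550 g(15,5)=1638
t=16: g(16,-16)=1 g(16,-14)=16 g(16,-12)=120 g(16,-10)=560 g(16,-8)=1820 g(16,-6)=4368 g(16,-4)=8007 g(16,-2)=11424 g(16,0)=12750 g(16,2)=10880 g(16,4)=6188
t=17: g(17,-17)=1 g(17,-15)=17 g(17,-13)=136 g(17,-11)=680 g(17,-9)=2380 g(17,-7)=6188 g(17,-5)=12375 g(17,-3)=19431 g(17,-1)=24174 g(17,1)=23630 g(17,3)=17068 g(17,5)=6188
t=18: g(18,-18)=1 g(18,-16)=18 g(18,-14)=153 g(18,-12)=816 g(18,-10)=3060 g(18,-8)=8568 g(18,-6)=18563 g(18,-4)=31806 g(18,-2)=43605 g(18,0)=47804 g(18,2)=40698 g(18,4)=23256
t=19: g(19,-19)=1 g(19,-17)=19 g(19,-15)=171 g(19,-13)=969 g(19,-11)=3876 g(19,-9)=11628 g(19,-7)=27131 g(19,-5)=50369 g(19,-3)=75411 g(19,-1)=91409 g(19,1)=88502 g(19,3)=63954 g(19,5)=23256
t=20: g(20,-20)=1 g(20,-18)=20 g(20,-16)=190 g(20,-14)=1140 g(20,-12)=4845 g(20,-10)=15504 g(20,-8)=38759 g(20,-6)=77500 g(20,-4)=125780 g(20,-2)=166820 g(20,0)=179911 g(20,2)=152456 g(20,4)=87210
t=21: g(21,-21)=1 g(21,-19)=21 g(21,-17)=210 g(21,-15)=1330 g(21,-13)=5985 g(21,-11)=20349 g(21,-9)=54263 g(21,-7)=116259 g(21,-5)=203280 g(21,-3)=292600 g(21,-1)=346731 g(21,1)=332367 g(21,3)=239666 g(21,5)=87210
t=22: g(22,-22)=1 g(22,-20)=22 g(22,-18)=231 g(22,-16)=1540 g(22,-14)=7315 g(22,-12)=26334 g(22,-10)=74612 g(22,-8)=170522 g(22,-6)=319539 g(22,-4)=495880 g(22,-2)=639331 g(22,0)=679098 g(22,2)=572033 g(22,4)=326876
t=23: g(23,-23)=1 g(23,-21)=23 g(23,-19)=253 g(23,-17)=1771 g(23,-15)=8855 g(23,-13)=33649 g(23,-11)=100946 g(23,-9)=245134 g(23,-7)=490061 g(23,-5)=815419 g(23,-3)=1135211 g(23,-1)=1318429 g(23,1)=1251131 g(23,3)=898909 g(23,5)=326876
t=24: g(24,-24)=1 g(24,-22)=24 g(24,-20)=276 g(24,-18)=2024 g(24,-16)=10626 g(24,-14)=42504 g(24,-12)=134595 g(24,-10)=346080 g(24,-8)=735195 g(24,-6)=1305480 g(24,-4)=1950630 g(24,-2)=2453640 g(24,0)=2569560 g(24,2)=2150040 g(24,4)=1225785
Paths never hitting 6: Σ_s g(24,s) = 12926460
Paths hitting 6: 2^24 - 12926460 = 3850756
P = 3850756/16777216 = 962689/4194304

Answer: 962689/4194304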